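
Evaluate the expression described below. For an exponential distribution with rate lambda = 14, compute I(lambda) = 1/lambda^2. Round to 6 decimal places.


Fisher information for exponential: I(lambda) = 1/lambda^2.
lambda = 14, lambda^2 = 196.
I = 1/196 = 0.005102

0.005102


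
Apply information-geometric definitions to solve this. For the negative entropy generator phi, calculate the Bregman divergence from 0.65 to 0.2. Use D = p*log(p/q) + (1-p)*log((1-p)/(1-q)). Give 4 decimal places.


Bregman divergence with negative entropy generator:
D = p*log(p/q) + (1-p)*log((1-p)/(1-q)).
p = 0.65, q = 0.2.
p*log(p/q) = 0.65*log(0.65/0.2) = 0.766126.
(1-p)*log((1-p)/(1-q)) = 0.35*log(0.35/0.8) = -0.289338.
D = 0.766126 + -0.289338 = 0.4768

0.4768


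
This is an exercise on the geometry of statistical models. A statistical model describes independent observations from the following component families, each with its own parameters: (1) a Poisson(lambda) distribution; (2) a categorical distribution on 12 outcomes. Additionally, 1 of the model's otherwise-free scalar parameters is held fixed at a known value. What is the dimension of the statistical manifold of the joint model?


The dimension of a statistical manifold equals the number of free
(independent) real parameters of the model. For a product of independent
blocks the parameter counts add.
- Poisson (lambda): 1.
- categorical on 12 outcomes (probabilities sum to 1): 12-1 = 11.
Total = 1 + 11 = 12.
1 parameter(s) fixed at known values: 12 - 1 = 11.
Dimension = 11

11


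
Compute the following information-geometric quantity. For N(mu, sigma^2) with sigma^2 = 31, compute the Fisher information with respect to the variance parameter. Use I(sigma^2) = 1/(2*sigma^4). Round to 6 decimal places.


Fisher information for variance: I(sigma^2) = 1/(2*sigma^4).
sigma^2 = 31, so sigma^4 = 961.
I = 1/(2*961) = 1/1922 = 0.000520

0.000520


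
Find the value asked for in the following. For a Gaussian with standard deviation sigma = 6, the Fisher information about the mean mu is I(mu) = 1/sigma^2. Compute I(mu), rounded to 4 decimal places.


The Fisher information for the mean of a normal distribution is I(mu) = 1/sigma^2.
sigma = 6, so sigma^2 = 36.
I(mu) = 1/36 = 0.0278

0.0278


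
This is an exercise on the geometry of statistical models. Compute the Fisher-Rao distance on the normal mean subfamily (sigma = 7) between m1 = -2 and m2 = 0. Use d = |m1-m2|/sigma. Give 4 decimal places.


On the fixed-variance normal subfamily, geodesic distance = |m1-m2|/sigma.
|-2 - 0| = 2.
sigma = 7.
d = 2/7 = 0.2857

0.2857


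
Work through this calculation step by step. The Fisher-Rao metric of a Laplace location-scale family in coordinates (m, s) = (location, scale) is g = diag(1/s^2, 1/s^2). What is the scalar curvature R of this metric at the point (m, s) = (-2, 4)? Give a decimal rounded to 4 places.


The metric has the form g = (A dm^2 + B ds^2)/s^2 with A = 1, B = 1.
Substitute u = sqrt(A/B)*m: g = B*(du^2 + ds^2)/s^2, i.e. B times the
Poincare upper half-plane metric, which has constant Gaussian curvature -1.
Scaling a 2D metric by a constant c divides the Gaussian curvature by c,
so K = -1/B = -1/(1) = -1.0000 everywhere (the point (m, s) = (-2, 4) is irrelevant:
the curvature is constant).
Scalar curvature in dimension 2: R = 2K = -2/(1) = -2.0000.

-2.0000


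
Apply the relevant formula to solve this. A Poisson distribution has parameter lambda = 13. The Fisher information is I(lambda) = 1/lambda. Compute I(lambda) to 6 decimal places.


Fisher information for Poisson: I(lambda) = 1/lambda.
lambda = 13.
I(lambda) = 1/13 = 0.076923

0.076923


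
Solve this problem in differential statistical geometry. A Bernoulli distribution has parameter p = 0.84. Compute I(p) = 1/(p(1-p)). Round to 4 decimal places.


For Bernoulli(p), Fisher information is I(p) = 1/(p*(1-p)).
p = 0.84, 1-p = 0.16.
p*(1-p) = 0.1344.
I(p) = 1/0.1344 = 7.4405

7.4405


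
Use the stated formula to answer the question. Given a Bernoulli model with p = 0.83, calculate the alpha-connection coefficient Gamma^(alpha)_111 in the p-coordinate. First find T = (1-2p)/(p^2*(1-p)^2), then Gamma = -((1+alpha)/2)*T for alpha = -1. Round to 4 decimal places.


Skewness (Amari-Chentsov) tensor: T = (1-2p)/(p^2*(1-p)^2).
p = 0.83, 1-2p = -0.66, p^2 = 0.6889, (1-p)^2 = 0.0289.
T = -0.66/(0.6889 * 0.0289) = -33.150487.
In the p-coordinate, Gamma^(alpha) = Gamma^(0) - (alpha/2)*T with Gamma^(0) = (1/2)*g'(p) = -T/2,
so Gamma^(alpha) = -((1+alpha)/2)*T.
alpha = -1, -(1+alpha)/2 = 0.0.
Gamma = 0.0 * -33.150487 = 0.0000

0.0000


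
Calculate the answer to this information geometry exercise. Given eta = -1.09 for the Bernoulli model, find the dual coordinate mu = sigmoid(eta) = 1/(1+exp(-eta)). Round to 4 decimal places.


Dual coordinate (expectation parameter) for Bernoulli:
mu = 1/(1+exp(-eta)).
eta = -1.09.
exp(-eta) = exp(1.09) = 2.974274.
mu = 1/(1+2.974274) = 0.2516

0.2516


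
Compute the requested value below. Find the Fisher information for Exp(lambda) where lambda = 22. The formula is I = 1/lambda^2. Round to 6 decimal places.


Fisher information for exponential: I(lambda) = 1/lambda^2.
lambda = 22, lambda^2 = 484.
I = 1/484 = 0.002066

0.002066


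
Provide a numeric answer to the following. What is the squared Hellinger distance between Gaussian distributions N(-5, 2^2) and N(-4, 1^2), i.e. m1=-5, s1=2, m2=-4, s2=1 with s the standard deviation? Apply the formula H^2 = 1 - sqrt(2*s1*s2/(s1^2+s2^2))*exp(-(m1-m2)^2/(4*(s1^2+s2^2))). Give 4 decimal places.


Squared Hellinger distance for Gaussians:
H^2 = 1 - sqrt(2*s1*s2/(s1^2+s2^2)) * exp(-(m1-m2)^2/(4*(s1^2+s2^2))).
s1^2 = 4, s2^2 = 1, s1^2+s2^2 = 5.
sqrt(2*2*1/(5)) = 0.894427.
(m1-m2)^2 = (-1)^2 = 1.
exp(-1/(4*5)) = exp(-0.05) = 0.951229.
H^2 = 1 - 0.894427*0.951229 = 0.1492

0.1492


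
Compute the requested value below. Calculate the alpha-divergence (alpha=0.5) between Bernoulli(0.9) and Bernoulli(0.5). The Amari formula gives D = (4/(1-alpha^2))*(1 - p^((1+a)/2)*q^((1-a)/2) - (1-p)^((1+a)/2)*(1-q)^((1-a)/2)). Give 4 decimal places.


Amari alpha-divergence:
D = (4/(1-alpha^2))*(1 - p^((1+a)/2)*q^((1-a)/2) - (1-p)^((1+a)/2)*(1-q)^((1-a)/2)).
alpha = 0.5, p = 0.9, q = 0.5.
e1 = (1+alpha)/2 = 0.75, e2 = (1-alpha)/2 = 0.25.
t1 = p^e1 * q^e2 = 0.9^0.75 * 0.5^0.25 = 0.777006.
t2 = (1-p)^e1 * (1-q)^e2 = 0.1^0.75 * 0.5^0.25 = 0.149535.
4/(1-alpha^2) = 5.333333.
D = 5.333333*(1 - 0.777006 - 0.149535) = 0.3918

0.3918


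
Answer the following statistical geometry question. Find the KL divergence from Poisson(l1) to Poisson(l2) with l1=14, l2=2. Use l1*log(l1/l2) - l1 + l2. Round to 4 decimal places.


KL divergence for Poisson:
KL = l1*log(l1/l2) - l1 + l2.
l1 = 14, l2 = 2.
log(14/2) = 1.94591.
l1*log(l1/l2) = 14 * 1.94591 = 27.242742.
KL = 27.242742 - 14 + 2 = 15.2427

15.2427


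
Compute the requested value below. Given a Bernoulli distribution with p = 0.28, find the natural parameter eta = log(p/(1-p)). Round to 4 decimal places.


Natural parameter for Bernoulli: eta = log(p/(1-p)).
p = 0.28, 1-p = 0.72.
p/(1-p) = 0.388889.
eta = log(0.388889) = -0.9445

-0.9445


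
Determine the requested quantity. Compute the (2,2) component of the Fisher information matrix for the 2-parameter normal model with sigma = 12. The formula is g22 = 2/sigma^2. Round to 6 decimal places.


For the 2-parameter normal family, the Fisher metric has:
  g11 = 1/sigma^2, g22 = 2/sigma^2.
sigma = 12, sigma^2 = 144.
g22 = 0.013889

0.013889


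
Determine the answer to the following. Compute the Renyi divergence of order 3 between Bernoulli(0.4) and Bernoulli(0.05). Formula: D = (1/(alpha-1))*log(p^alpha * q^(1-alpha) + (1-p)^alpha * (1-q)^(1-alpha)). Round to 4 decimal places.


Renyi divergence of order alpha between Bernoulli distributions:
D = (1/(alpha-1))*log(p^alpha * q^(1-alpha) + (1-p)^alpha * (1-q)^(1-alpha)).
alpha = 3, p = 0.4, q = 0.05.
p^alpha * q^(1-alpha) = 0.4^3 * 0.05^-2 = 25.6.
(1-p)^alpha * (1-q)^(1-alpha) = 0.6^3 * 0.95^-2 = 0.239335.
sum = 25.6 + 0.239335 = 25.839335.
D = (1/2)*log(25.839335) = 1.6259

1.6259


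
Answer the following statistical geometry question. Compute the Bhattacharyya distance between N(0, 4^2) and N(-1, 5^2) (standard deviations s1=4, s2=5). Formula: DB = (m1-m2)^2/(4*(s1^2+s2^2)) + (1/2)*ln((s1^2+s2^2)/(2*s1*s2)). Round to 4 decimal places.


Bhattacharyya distance between two Gaussians:
DB = (m1-m2)^2/(4*(s1^2+s2^2)) + (1/2)*ln((s1^2+s2^2)/(2*s1*s2)).
(m1-m2)^2 = (1)^2 = 1.
s1^2+s2^2 = 16 + 25 = 41.
term1 = 1/164 = 0.006098.
term2 = 0.5*ln(41/40.0) = 0.012346.
DB = 0.006098 + 0.012346 = 0.0184

0.0184


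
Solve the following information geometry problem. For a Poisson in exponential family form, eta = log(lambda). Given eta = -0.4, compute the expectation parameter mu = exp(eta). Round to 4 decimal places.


Expectation parameter for Poisson exponential family:
mu = exp(eta).
eta = -0.4.
mu = exp(-0.4) = 0.6703

0.6703


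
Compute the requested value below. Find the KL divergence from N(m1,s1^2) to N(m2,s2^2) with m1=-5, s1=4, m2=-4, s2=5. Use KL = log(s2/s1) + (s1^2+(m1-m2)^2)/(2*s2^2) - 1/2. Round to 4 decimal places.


KL divergence between normal distributions:
KL = log(s2/s1) + (s1^2 + (m1-m2)^2)/(2*s2^2) - 1/2.
log(5/4) = 0.223144.
(4^2 + (-5--4)^2)/(2*5^2) = (16 + 1)/50 = 0.34.
KL = 0.223144 + 0.34 - 0.5 = 0.0631

0.0631


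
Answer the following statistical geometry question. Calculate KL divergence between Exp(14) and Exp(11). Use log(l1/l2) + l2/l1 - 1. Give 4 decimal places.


KL divergence for exponential family:
KL = log(l1/l2) + l2/l1 - 1.
log(14/11) = 0.241162.
11/14 = 0.785714.
KL = 0.241162 + 0.785714 - 1 = 0.0269

0.0269


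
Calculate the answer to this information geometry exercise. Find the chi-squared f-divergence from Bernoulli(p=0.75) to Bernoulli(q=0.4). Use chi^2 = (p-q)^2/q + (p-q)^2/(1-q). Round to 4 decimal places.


Chi-squared divergence between Bernoulli distributions:
chi^2 = (p-q)^2/q + (p-q)^2/(1-q).
p = 0.75, q = 0.4, p-q = 0.35.
(p-q)^2 = 0.1225.
term1 = 0.1225/0.4 = 0.30625.
term2 = 0.1225/0.6 = 0.204167.
chi^2 = 0.30625 + 0.204167 = 0.5104

0.5104


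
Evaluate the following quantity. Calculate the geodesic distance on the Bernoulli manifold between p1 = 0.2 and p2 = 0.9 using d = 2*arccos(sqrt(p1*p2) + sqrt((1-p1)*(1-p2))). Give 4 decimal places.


Geodesic distance on Bernoulli manifold:
d(p1,p2) = 2*arccos(sqrt(p1*p2) + sqrt((1-p1)*(1-p2))).
sqrt(p1*p2) = sqrt(0.2*0.9) = 0.424264.
sqrt((1-p1)*(1-p2)) = sqrt(0.8*0.1) = 0.282843.
arg = 0.424264 + 0.282843 = 0.707107.
d = 2*arccos(0.707107) = 1.5708

1.5708


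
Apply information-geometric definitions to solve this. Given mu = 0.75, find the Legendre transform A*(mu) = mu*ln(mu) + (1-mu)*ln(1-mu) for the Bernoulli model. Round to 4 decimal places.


Legendre transform for Bernoulli:
A*(mu) = mu*log(mu) + (1-mu)*log(1-mu).
mu = 0.75, 1-mu = 0.25.
mu*log(mu) = 0.75*log(0.75) = -0.215762.
(1-mu)*log(1-mu) = 0.25*log(0.25) = -0.346574.
A* = -0.215762 + -0.346574 = -0.5623

-0.5623


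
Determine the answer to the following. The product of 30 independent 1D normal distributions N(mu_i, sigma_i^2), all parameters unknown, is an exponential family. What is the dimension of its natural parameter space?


Exponential family dimension calculation:
Each univariate normal has two natural parameters (mu/sigma^2 and -1/(2 sigma^2)).
With 30 independent components, dim = 2 * 30 = 60.

60


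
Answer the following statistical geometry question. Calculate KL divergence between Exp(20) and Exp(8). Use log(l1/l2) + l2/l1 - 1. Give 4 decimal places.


KL divergence for exponential family:
KL = log(l1/l2) + l2/l1 - 1.
log(20/8) = 0.916291.
8/20 = 0.4.
KL = 0.916291 + 0.4 - 1 = 0.3163

0.3163


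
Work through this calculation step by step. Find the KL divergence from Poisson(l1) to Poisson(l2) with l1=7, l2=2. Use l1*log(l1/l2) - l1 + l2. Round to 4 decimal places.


KL divergence for Poisson:
KL = l1*log(l1/l2) - l1 + l2.
l1 = 7, l2 = 2.
log(7/2) = 1.252763.
l1*log(l1/l2) = 7 * 1.252763 = 8.769341.
KL = 8.769341 - 7 + 2 = 3.7693

3.7693


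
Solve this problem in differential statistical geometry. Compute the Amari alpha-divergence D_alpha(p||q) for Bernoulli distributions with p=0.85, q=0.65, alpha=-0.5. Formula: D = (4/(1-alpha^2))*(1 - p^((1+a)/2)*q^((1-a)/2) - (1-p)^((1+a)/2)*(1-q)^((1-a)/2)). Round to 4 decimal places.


Amari alpha-divergence:
D = (4/(1-alpha^2))*(1 - p^((1+a)/2)*q^((1-a)/2) - (1-p)^((1+a)/2)*(1-q)^((1-a)/2)).
alpha = -0.5, p = 0.85, q = 0.65.
e1 = (1+alpha)/2 = 0.25, e2 = (1-alpha)/2 = 0.75.
t1 = p^e1 * q^e2 = 0.85^0.25 * 0.65^0.75 = 0.695088.
t2 = (1-p)^e1 * (1-q)^e2 = 0.15^0.25 * 0.35^0.75 = 0.283187.
4/(1-alpha^2) = 5.333333.
D = 5.333333*(1 - 0.695088 - 0.283187) = 0.1159

0.1159


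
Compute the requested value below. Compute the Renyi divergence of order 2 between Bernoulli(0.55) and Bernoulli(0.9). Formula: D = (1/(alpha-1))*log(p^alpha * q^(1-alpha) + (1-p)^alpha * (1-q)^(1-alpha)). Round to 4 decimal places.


Renyi divergence of order alpha between Bernoulli distributions:
D = (1/(alpha-1))*log(p^alpha * q^(1-alpha) + (1-p)^alpha * (1-q)^(1-alpha)).
alpha = 2, p = 0.55, q = 0.9.
p^alpha * q^(1-alpha) = 0.55^2 * 0.9^-1 = 0.336111.
(1-p)^alpha * (1-q)^(1-alpha) = 0.45^2 * 0.1^-1 = 2.025.
sum = 0.336111 + 2.025 = 2.361111.
D = (1/1)*log(2.361111) = 0.8591

0.8591


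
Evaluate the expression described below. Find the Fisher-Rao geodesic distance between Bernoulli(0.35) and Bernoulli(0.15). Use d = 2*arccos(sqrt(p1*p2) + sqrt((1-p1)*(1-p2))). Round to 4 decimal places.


Geodesic distance on Bernoulli manifold:
d(p1,p2) = 2*arccos(sqrt(p1*p2) + sqrt((1-p1)*(1-p2))).
sqrt(p1*p2) = sqrt(0.35*0.15) = 0.229129.
sqrt((1-p1)*(1-p2)) = sqrt(0.65*0.85) = 0.743303.
arg = 0.229129 + 0.743303 = 0.972432.
d = 2*arccos(0.972432) = 0.4707

0.4707


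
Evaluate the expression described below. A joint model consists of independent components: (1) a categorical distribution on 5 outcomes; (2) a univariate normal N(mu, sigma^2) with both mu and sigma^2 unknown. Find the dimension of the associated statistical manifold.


The dimension of a statistical manifold equals the number of free
(independent) real parameters of the model. For a product of independent
blocks the parameter counts add.
- categorical on 5 outcomes (probabilities sum to 1): 5-1 = 4.
- normal (mu, sigma^2): 2.
Total = 4 + 2 = 6.
Dimension = 6

6


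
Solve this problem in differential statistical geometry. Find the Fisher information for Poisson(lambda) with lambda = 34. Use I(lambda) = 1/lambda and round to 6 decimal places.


Fisher information for Poisson: I(lambda) = 1/lambda.
lambda = 34.
I(lambda) = 1/34 = 0.029412

0.029412


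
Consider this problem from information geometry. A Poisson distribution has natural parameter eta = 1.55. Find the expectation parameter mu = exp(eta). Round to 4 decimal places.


Expectation parameter for Poisson exponential family:
mu = exp(eta).
eta = 1.55.
mu = exp(1.55) = 4.7115

4.7115


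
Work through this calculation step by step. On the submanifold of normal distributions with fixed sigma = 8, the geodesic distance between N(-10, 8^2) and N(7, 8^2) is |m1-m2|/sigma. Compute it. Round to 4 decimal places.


On the fixed-variance normal subfamily, geodesic distance = |m1-m2|/sigma.
|-10 - 7| = 17.
sigma = 8.
d = 17/8 = 2.1250

2.1250


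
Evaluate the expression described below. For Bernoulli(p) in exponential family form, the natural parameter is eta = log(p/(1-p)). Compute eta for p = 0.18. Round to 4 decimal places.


Natural parameter for Bernoulli: eta = log(p/(1-p)).
p = 0.18, 1-p = 0.82.
p/(1-p) = 0.219512.
eta = log(0.219512) = -1.5163

-1.5163


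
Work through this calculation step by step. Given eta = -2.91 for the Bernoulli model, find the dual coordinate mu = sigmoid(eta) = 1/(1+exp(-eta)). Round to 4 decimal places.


Dual coordinate (expectation parameter) for Bernoulli:
mu = 1/(1+exp(-eta)).
eta = -2.91.
exp(-eta) = exp(2.91) = 18.356799.
mu = 1/(1+18.356799) = 0.0517

0.0517


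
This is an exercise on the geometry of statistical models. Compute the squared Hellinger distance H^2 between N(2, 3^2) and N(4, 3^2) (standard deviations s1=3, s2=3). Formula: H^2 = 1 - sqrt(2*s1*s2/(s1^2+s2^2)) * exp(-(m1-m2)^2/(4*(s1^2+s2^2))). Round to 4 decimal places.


Squared Hellinger distance for Gaussians:
H^2 = 1 - sqrt(2*s1*s2/(s1^2+s2^2)) * exp(-(m1-m2)^2/(4*(s1^2+s2^2))).
s1^2 = 9, s2^2 = 9, s1^2+s2^2 = 18.
sqrt(2*3*3/(18)) = 1.0.
(m1-m2)^2 = (-2)^2 = 4.
exp(-4/(4*18)) = exp(-0.055556) = 0.945959.
H^2 = 1 - 1.0*0.945959 = 0.0540

0.0540


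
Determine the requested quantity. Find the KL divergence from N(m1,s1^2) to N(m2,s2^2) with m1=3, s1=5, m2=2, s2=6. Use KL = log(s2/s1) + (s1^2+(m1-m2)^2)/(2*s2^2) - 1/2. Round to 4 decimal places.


KL divergence between normal distributions:
KL = log(s2/s1) + (s1^2 + (m1-m2)^2)/(2*s2^2) - 1/2.
log(6/5) = 0.182322.
(5^2 + (3-2)^2)/(2*6^2) = (25 + 1)/72 = 0.361111.
KL = 0.182322 + 0.361111 - 0.5 = 0.0434

0.0434


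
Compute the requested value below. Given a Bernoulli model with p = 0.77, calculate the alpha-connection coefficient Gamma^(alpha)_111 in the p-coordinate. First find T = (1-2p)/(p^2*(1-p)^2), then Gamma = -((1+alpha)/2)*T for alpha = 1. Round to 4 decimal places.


Skewness (Amari-Chentsov) tensor: T = (1-2p)/(p^2*(1-p)^2).
p = 0.77, 1-2p = -0.54, p^2 = 0.5929, (1-p)^2 = 0.0529.
T = -0.54/(0.5929 * 0.0529) = -17.216967.
In the p-coordinate, Gamma^(alpha) = Gamma^(0) - (alpha/2)*T with Gamma^(0) = (1/2)*g'(p) = -T/2,
so Gamma^(alpha) = -((1+alpha)/2)*T.
alpha = 1, -(1+alpha)/2 = -1.0.
Gamma = -1.0 * -17.216967 = 17.2170

17.2170


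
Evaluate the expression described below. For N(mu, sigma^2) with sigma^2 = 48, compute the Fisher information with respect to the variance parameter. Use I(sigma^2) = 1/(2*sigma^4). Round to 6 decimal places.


Fisher information for variance: I(sigma^2) = 1/(2*sigma^4).
sigma^2 = 48, so sigma^4 = 2304.
I = 1/(2*2304) = 1/4608 = 0.000217

0.000217


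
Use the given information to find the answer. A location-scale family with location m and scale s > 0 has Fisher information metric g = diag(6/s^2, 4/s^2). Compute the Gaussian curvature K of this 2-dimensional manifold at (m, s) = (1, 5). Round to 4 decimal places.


The metric has the form g = (A dm^2 + B ds^2)/s^2 with A = 6, B = 4.
Substitute u = sqrt(A/B)*m: g = B*(du^2 + ds^2)/s^2, i.e. B times the
Poincare upper half-plane metric, which has constant Gaussian curvature -1.
Scaling a 2D metric by a constant c divides the Gaussian curvature by c,
so K = -1/B = -1/(4) = -0.2500 everywhere (the point (m, s) = (1, 5) is irrelevant:
the curvature is constant).
The requested Gaussian curvature is K = -0.2500.

-0.2500


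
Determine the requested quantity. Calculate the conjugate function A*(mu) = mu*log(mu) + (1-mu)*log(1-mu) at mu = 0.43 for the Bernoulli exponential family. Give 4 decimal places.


Legendre transform for Bernoulli:
A*(mu) = mu*log(mu) + (1-mu)*log(1-mu).
mu = 0.43, 1-mu = 0.57.
mu*log(mu) = 0.43*log(0.43) = -0.362907.
(1-mu)*log(1-mu) = 0.57*log(0.57) = -0.320408.
A* = -0.362907 + -0.320408 = -0.6833

-0.6833


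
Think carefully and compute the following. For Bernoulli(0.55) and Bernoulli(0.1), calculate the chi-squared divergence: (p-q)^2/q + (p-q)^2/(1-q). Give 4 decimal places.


Chi-squared divergence between Bernoulli distributions:
chi^2 = (p-q)^2/q + (p-q)^2/(1-q).
p = 0.55, q = 0.1, p-q = 0.45.
(p-q)^2 = 0.2025.
term1 = 0.2025/0.1 = 2.025.
term2 = 0.2025/0.9 = 0.225.
chi^2 = 2.025 + 0.225 = 2.2500

2.2500


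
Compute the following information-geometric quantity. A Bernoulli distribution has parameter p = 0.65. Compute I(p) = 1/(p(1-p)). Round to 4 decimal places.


For Bernoulli(p), Fisher information is I(p) = 1/(p*(1-p)).
p = 0.65, 1-p = 0.35.
p*(1-p) = 0.2275.
I(p) = 1/0.2275 = 4.3956

4.3956


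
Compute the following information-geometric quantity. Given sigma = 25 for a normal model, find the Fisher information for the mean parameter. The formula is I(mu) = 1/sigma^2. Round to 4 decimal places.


The Fisher information for the mean of a normal distribution is I(mu) = 1/sigma^2.
sigma = 25, so sigma^2 = 625.
I(mu) = 1/625 = 0.0016

0.0016


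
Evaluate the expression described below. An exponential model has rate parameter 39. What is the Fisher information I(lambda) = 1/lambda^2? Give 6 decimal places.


Fisher information for exponential: I(lambda) = 1/lambda^2.
lambda = 39, lambda^2 = 1521.
I = 1/1521 = 0.000657

0.000657


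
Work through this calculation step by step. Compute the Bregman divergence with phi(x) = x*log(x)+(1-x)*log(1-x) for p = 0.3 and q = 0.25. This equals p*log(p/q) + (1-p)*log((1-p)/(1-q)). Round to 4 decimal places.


Bregman divergence with negative entropy generator:
D = p*log(p/q) + (1-p)*log((1-p)/(1-q)).
p = 0.3, q = 0.25.
p*log(p/q) = 0.3*log(0.3/0.25) = 0.054696.
(1-p)*log((1-p)/(1-q)) = 0.7*log(0.7/0.75) = -0.048295.
D = 0.054696 + -0.048295 = 0.0064

0.0064


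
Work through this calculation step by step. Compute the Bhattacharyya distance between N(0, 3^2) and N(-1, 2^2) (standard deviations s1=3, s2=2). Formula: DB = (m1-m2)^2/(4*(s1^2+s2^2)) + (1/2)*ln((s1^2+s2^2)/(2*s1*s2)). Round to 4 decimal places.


Bhattacharyya distance between two Gaussians:
DB = (m1-m2)^2/(4*(s1^2+s2^2)) + (1/2)*ln((s1^2+s2^2)/(2*s1*s2)).
(m1-m2)^2 = (1)^2 = 1.
s1^2+s2^2 = 9 + 4 = 13.
term1 = 1/52 = 0.019231.
term2 = 0.5*ln(13/12.0) = 0.040021.
DB = 0.019231 + 0.040021 = 0.0593

0.0593


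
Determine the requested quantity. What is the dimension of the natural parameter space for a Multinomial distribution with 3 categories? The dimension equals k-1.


Exponential family dimension calculation:
For Multinomial with k=3 categories, dim = k-1 = 2.

2


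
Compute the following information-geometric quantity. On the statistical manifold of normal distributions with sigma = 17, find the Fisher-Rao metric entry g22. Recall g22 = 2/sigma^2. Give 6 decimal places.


For the 2-parameter normal family, the Fisher metric has:
  g11 = 1/sigma^2, g22 = 2/sigma^2.
sigma = 17, sigma^2 = 289.
g22 = 0.006920

0.006920


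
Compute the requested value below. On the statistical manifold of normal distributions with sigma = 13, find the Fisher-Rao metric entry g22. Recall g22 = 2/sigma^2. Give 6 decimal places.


For the 2-parameter normal family, the Fisher metric has:
  g11 = 1/sigma^2, g22 = 2/sigma^2.
sigma = 13, sigma^2 = 169.
g22 = 0.011834

0.011834


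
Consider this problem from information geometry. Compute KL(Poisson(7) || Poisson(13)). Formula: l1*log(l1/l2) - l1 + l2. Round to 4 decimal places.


KL divergence for Poisson:
KL = l1*log(l1/l2) - l1 + l2.
l1 = 7, l2 = 13.
log(7/13) = -0.619039.
l1*log(l1/l2) = 7 * -0.619039 = -4.333274.
KL = -4.333274 - 7 + 13 = 1.6667

1.6667


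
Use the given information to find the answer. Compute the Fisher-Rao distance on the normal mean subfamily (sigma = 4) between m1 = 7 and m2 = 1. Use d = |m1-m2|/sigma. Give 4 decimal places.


On the fixed-variance normal subfamily, geodesic distance = |m1-m2|/sigma.
|7 - 1| = 6.
sigma = 4.
d = 6/4 = 1.5000

1.5000


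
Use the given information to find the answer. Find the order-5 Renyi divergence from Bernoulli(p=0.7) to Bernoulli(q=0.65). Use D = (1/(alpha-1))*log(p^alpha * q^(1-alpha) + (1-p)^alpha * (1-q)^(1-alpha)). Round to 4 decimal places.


Renyi divergence of order alpha between Bernoulli distributions:
D = (1/(alpha-1))*log(p^alpha * q^(1-alpha) + (1-p)^alpha * (1-q)^(1-alpha)).
alpha = 5, p = 0.7, q = 0.65.
p^alpha * q^(1-alpha) = 0.7^5 * 0.65^-4 = 0.941536.
(1-p)^alpha * (1-q)^(1-alpha) = 0.3^5 * 0.35^-4 = 0.161933.
sum = 0.941536 + 0.161933 = 1.103468.
D = (1/4)*log(1.103468) = 0.0246

0.0246


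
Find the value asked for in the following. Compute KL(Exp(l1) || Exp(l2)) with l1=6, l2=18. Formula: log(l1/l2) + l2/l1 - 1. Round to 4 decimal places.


KL divergence for exponential family:
KL = log(l1/l2) + l2/l1 - 1.
log(6/18) = -1.098612.
18/6 = 3.0.
KL = -1.098612 + 3.0 - 1 = 0.9014

0.9014


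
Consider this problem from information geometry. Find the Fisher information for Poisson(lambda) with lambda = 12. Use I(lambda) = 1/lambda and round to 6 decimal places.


Fisher information for Poisson: I(lambda) = 1/lambda.
lambda = 12.
I(lambda) = 1/12 = 0.083333

0.083333


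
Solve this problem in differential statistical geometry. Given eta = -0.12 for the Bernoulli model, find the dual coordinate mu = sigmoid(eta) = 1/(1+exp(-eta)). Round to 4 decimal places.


Dual coordinate (expectation parameter) for Bernoulli:
mu = 1/(1+exp(-eta)).
eta = -0.12.
exp(-eta) = exp(0.12) = 1.127497.
mu = 1/(1+1.127497) = 0.4700

0.4700


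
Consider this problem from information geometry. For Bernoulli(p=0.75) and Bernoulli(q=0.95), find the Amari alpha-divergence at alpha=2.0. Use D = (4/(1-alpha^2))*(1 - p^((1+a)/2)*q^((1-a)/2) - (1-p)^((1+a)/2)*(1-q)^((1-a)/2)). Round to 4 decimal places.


Amari alpha-divergence:
D = (4/(1-alpha^2))*(1 - p^((1+a)/2)*q^((1-a)/2) - (1-p)^((1+a)/2)*(1-q)^((1-a)/2)).
alpha = 2.0, p = 0.75, q = 0.95.
e1 = (1+alpha)/2 = 1.5, e2 = (1-alpha)/2 = -0.5.
t1 = p^e1 * q^e2 = 0.75^1.5 * 0.95^-0.5 = 0.666392.
t2 = (1-p)^e1 * (1-q)^e2 = 0.25^1.5 * 0.05^-0.5 = 0.559017.
4/(1-alpha^2) = -1.333333.
D = -1.333333*(1 - 0.666392 - 0.559017) = 0.3005

0.3005


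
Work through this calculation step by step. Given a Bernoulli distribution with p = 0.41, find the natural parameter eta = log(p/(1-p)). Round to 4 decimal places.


Natural parameter for Bernoulli: eta = log(p/(1-p)).
p = 0.41, 1-p = 0.59.
p/(1-p) = 0.694915.
eta = log(0.694915) = -0.3640

-0.3640


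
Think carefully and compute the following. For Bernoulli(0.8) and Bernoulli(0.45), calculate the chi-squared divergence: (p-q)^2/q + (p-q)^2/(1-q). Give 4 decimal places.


Chi-squared divergence between Bernoulli distributions:
chi^2 = (p-q)^2/q + (p-q)^2/(1-q).
p = 0.8, q = 0.45, p-q = 0.35.
(p-q)^2 = 0.1225.
term1 = 0.1225/0.45 = 0.272222.
term2 = 0.1225/0.55 = 0.222727.
chi^2 = 0.272222 + 0.222727 = 0.4949

0.4949


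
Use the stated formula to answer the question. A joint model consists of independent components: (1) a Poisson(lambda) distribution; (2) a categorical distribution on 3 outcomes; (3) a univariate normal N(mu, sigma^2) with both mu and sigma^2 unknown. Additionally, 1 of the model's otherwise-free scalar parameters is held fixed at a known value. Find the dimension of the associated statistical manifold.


The dimension of a statistical manifold equals the number of free
(independent) real parameters of the model. For a product of independent
blocks the parameter counts add.
- Poisson (lambda): 1.
- categorical on 3 outcomes (probabilities sum to 1): 3-1 = 2.
- normal (mu, sigma^2): 2.
Total = 1 + 2 + 2 = 5.
1 parameter(s) fixed at known values: 5 - 1 = 4.
Dimension = 4

4


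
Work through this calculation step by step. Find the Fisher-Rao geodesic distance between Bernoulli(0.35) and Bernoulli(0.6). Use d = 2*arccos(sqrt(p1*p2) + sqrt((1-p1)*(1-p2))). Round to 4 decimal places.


Geodesic distance on Bernoulli manifold:
d(p1,p2) = 2*arccos(sqrt(p1*p2) + sqrt((1-p1)*(1-p2))).
sqrt(p1*p2) = sqrt(0.35*0.6) = 0.458258.
sqrt((1-p1)*(1-p2)) = sqrt(0.65*0.4) = 0.509902.
arg = 0.458258 + 0.509902 = 0.96816.
d = 2*arccos(0.96816) = 0.5061

0.5061


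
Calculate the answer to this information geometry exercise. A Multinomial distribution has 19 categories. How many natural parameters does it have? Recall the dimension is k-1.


Exponential family dimension calculation:
For Multinomial with k=19 categories, dim = k-1 = 18.

18


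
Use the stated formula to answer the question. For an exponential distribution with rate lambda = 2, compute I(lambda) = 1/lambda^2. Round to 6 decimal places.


Fisher information for exponential: I(lambda) = 1/lambda^2.
lambda = 2, lambda^2 = 4.
I = 1/4 = 0.250000

0.250000


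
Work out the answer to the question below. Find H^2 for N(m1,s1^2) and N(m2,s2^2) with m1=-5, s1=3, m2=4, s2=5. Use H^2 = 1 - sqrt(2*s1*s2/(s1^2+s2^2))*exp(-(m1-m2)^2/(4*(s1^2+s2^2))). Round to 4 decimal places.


Squared Hellinger distance for Gaussians:
H^2 = 1 - sqrt(2*s1*s2/(s1^2+s2^2)) * exp(-(m1-m2)^2/(4*(s1^2+s2^2))).
s1^2 = 9, s2^2 = 25, s1^2+s2^2 = 34.
sqrt(2*3*5/(34)) = 0.939336.
(m1-m2)^2 = (-9)^2 = 81.
exp(-81/(4*34)) = exp(-0.595588) = 0.551238.
H^2 = 1 - 0.939336*0.551238 = 0.4822

0.4822


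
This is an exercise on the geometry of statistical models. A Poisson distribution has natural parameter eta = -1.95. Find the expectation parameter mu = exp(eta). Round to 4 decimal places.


Expectation parameter for Poisson exponential family:
mu = exp(eta).
eta = -1.95.
mu = exp(-1.95) = 0.1423

0.1423


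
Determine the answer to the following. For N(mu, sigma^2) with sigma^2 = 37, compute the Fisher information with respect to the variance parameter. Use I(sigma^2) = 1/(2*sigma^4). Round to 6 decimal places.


Fisher information for variance: I(sigma^2) = 1/(2*sigma^4).
sigma^2 = 37, so sigma^4 = 1369.
I = 1/(2*1369) = 1/2738 = 0.000365

0.000365


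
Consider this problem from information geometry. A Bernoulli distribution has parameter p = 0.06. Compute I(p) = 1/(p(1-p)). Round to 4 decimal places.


For Bernoulli(p), Fisher information is I(p) = 1/(p*(1-p)).
p = 0.06, 1-p = 0.94.
p*(1-p) = 0.0564.
I(p) = 1/0.0564 = 17.7305

17.7305


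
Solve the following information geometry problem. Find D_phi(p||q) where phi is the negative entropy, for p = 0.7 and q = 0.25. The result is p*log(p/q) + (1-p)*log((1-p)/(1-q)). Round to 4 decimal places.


Bregman divergence with negative entropy generator:
D = p*log(p/q) + (1-p)*log((1-p)/(1-q)).
p = 0.7, q = 0.25.
p*log(p/q) = 0.7*log(0.7/0.25) = 0.720734.
(1-p)*log((1-p)/(1-q)) = 0.3*log(0.3/0.75) = -0.274887.
D = 0.720734 + -0.274887 = 0.4458

0.4458


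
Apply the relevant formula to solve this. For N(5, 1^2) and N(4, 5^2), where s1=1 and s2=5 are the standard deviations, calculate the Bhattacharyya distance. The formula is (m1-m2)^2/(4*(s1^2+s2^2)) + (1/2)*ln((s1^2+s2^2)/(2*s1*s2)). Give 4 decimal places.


Bhattacharyya distance between two Gaussians:
DB = (m1-m2)^2/(4*(s1^2+s2^2)) + (1/2)*ln((s1^2+s2^2)/(2*s1*s2)).
(m1-m2)^2 = (1)^2 = 1.
s1^2+s2^2 = 1 + 25 = 26.
term1 = 1/104 = 0.009615.
term2 = 0.5*ln(26/10.0) = 0.477756.
DB = 0.009615 + 0.477756 = 0.4874

0.4874


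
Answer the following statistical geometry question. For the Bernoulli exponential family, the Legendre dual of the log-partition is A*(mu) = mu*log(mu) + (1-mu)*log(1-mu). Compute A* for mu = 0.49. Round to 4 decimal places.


Legendre transform for Bernoulli:
A*(mu) = mu*log(mu) + (1-mu)*log(1-mu).
mu = 0.49, 1-mu = 0.51.
mu*log(mu) = 0.49*log(0.49) = -0.349541.
(1-mu)*log(1-mu) = 0.51*log(0.51) = -0.343406.
A* = -0.349541 + -0.343406 = -0.6929

-0.6929


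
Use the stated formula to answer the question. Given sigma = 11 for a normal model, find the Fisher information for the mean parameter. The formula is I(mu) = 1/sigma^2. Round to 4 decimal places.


The Fisher information for the mean of a normal distribution is I(mu) = 1/sigma^2.
sigma = 11, so sigma^2 = 121.
I(mu) = 1/121 = 0.0083

0.0083


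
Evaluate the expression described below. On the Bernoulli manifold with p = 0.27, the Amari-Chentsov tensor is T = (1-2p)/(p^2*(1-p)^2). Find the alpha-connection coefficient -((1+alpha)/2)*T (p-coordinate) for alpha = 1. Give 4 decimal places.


Skewness (Amari-Chentsov) tensor: T = (1-2p)/(p^2*(1-p)^2).
p = 0.27, 1-2p = 0.46, p^2 = 0.0729, (1-p)^2 = 0.5329.
T = 0.46/(0.0729 * 0.5329) = 11.840896.
In the p-coordinate, Gamma^(alpha) = Gamma^(0) - (alpha/2)*T with Gamma^(0) = (1/2)*g'(p) = -T/2,
so Gamma^(alpha) = -((1+alpha)/2)*T.
alpha = 1, -(1+alpha)/2 = -1.0.
Gamma = -1.0 * 11.840896 = -11.8409

-11.8409


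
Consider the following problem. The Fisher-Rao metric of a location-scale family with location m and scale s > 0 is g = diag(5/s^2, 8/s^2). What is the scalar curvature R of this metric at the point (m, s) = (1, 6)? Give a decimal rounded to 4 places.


The metric has the form g = (A dm^2 + B ds^2)/s^2 with A = 5, B = 8.
Substitute u = sqrt(A/B)*m: g = B*(du^2 + ds^2)/s^2, i.e. B times the
Poincare upper half-plane metric, which has constant Gaussian curvature -1.
Scaling a 2D metric by a constant c divides the Gaussian curvature by c,
so K = -1/B = -1/(8) = -0.1250 everywhere (the point (m, s) = (1, 6) is irrelevant:
the curvature is constant).
Scalar curvature in dimension 2: R = 2K = -2/(8) = -0.2500.

-0.2500


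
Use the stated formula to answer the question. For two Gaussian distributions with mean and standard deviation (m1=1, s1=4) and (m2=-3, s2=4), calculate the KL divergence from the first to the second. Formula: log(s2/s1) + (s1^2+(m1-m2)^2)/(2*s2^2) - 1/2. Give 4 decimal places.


KL divergence between normal distributions:
KL = log(s2/s1) + (s1^2 + (m1-m2)^2)/(2*s2^2) - 1/2.
log(4/4) = 0.0.
(4^2 + (1--3)^2)/(2*4^2) = (16 + 16)/32 = 1.0.
KL = 0.0 + 1.0 - 0.5 = 0.5000

0.5000


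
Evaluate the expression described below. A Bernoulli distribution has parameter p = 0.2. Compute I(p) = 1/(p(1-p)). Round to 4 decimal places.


For Bernoulli(p), Fisher information is I(p) = 1/(p*(1-p)).
p = 0.2, 1-p = 0.8.
p*(1-p) = 0.16.
I(p) = 1/0.16 = 6.2500

6.2500


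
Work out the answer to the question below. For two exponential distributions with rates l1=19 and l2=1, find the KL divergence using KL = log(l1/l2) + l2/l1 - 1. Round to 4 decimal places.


KL divergence for exponential family:
KL = log(l1/l2) + l2/l1 - 1.
log(19/1) = 2.944439.
1/19 = 0.052632.
KL = 2.944439 + 0.052632 - 1 = 1.9971

1.9971


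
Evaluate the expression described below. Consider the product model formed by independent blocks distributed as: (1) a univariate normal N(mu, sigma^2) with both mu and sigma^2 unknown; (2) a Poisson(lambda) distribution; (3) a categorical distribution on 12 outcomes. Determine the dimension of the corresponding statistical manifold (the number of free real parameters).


The dimension of a statistical manifold equals the number of free
(independent) real parameters of the model. For a product of independent
blocks the parameter counts add.
- normal (mu, sigma^2): 2.
- Poisson (lambda): 1.
- categorical on 12 outcomes (probabilities sum to 1): 12-1 = 11.
Total = 2 + 1 + 11 = 14.
Dimension = 14

14


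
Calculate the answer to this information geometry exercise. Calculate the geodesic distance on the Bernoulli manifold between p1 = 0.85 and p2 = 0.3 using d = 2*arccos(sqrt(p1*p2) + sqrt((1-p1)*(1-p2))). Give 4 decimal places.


Geodesic distance on Bernoulli manifold:
d(p1,p2) = 2*arccos(sqrt(p1*p2) + sqrt((1-p1)*(1-p2))).
sqrt(p1*p2) = sqrt(0.85*0.3) = 0.504975.
sqrt((1-p1)*(1-p2)) = sqrt(0.15*0.7) = 0.324037.
arg = 0.504975 + 0.324037 = 0.829012.
d = 2*arccos(0.829012) = 1.1869

1.1869


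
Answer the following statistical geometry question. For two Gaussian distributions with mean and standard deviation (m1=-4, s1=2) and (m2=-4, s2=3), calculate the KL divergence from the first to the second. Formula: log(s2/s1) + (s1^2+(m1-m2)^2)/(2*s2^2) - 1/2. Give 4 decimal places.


KL divergence between normal distributions:
KL = log(s2/s1) + (s1^2 + (m1-m2)^2)/(2*s2^2) - 1/2.
log(3/2) = 0.405465.
(2^2 + (-4--4)^2)/(2*3^2) = (4 + 0)/18 = 0.222222.
KL = 0.405465 + 0.222222 - 0.5 = 0.1277

0.1277


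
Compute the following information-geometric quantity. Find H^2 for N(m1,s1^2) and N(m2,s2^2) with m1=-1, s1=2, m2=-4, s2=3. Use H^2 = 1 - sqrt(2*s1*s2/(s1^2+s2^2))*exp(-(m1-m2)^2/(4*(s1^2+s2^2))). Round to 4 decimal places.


Squared Hellinger distance for Gaussians:
H^2 = 1 - sqrt(2*s1*s2/(s1^2+s2^2)) * exp(-(m1-m2)^2/(4*(s1^2+s2^2))).
s1^2 = 4, s2^2 = 9, s1^2+s2^2 = 13.
sqrt(2*2*3/(13)) = 0.960769.
(m1-m2)^2 = (3)^2 = 9.
exp(-9/(4*13)) = exp(-0.173077) = 0.841073.
H^2 = 1 - 0.960769*0.841073 = 0.1919

0.1919


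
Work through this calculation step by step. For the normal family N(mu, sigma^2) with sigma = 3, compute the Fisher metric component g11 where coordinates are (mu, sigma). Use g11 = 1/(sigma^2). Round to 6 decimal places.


For the 2-parameter normal family, the Fisher metric has:
  g11 = 1/sigma^2, g22 = 2/sigma^2.
sigma = 3, sigma^2 = 9.
g11 = 0.111111

0.111111


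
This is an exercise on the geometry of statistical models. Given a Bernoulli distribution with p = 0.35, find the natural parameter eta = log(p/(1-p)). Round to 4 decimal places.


Natural parameter for Bernoulli: eta = log(p/(1-p)).
p = 0.35, 1-p = 0.65.
p/(1-p) = 0.538462.
eta = log(0.538462) = -0.6190

-0.6190


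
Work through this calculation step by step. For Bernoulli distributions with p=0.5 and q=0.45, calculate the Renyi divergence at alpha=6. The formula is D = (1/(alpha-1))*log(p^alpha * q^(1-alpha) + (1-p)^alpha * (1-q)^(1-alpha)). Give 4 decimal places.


Renyi divergence of order alpha between Bernoulli distributions:
D = (1/(alpha-1))*log(p^alpha * q^(1-alpha) + (1-p)^alpha * (1-q)^(1-alpha)).
alpha = 6, p = 0.5, q = 0.45.
p^alpha * q^(1-alpha) = 0.5^6 * 0.45^-5 = 0.846754.
(1-p)^alpha * (1-q)^(1-alpha) = 0.5^6 * 0.55^-5 = 0.310461.
sum = 0.846754 + 0.310461 = 1.157215.
D = (1/5)*log(1.157215) = 0.0292

0.0292


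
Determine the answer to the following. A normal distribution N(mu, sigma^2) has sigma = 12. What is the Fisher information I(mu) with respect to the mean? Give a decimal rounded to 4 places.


The Fisher information for the mean of a normal distribution is I(mu) = 1/sigma^2.
sigma = 12, so sigma^2 = 144.
I(mu) = 1/144 = 0.0069

0.0069


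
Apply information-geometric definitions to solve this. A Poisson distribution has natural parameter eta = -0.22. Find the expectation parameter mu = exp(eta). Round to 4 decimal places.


Expectation parameter for Poisson exponential family:
mu = exp(eta).
eta = -0.22.
mu = exp(-0.22) = 0.8025

0.8025


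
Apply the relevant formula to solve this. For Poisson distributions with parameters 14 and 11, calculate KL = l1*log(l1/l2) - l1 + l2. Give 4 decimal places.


KL divergence for Poisson:
KL = l1*log(l1/l2) - l1 + l2.
l1 = 14, l2 = 11.
log(14/11) = 0.241162.
l1*log(l1/l2) = 14 * 0.241162 = 3.376269.
KL = 3.376269 - 14 + 11 = 0.3763

0.3763


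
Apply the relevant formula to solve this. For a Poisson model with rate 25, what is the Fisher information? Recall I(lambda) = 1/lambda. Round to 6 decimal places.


Fisher information for Poisson: I(lambda) = 1/lambda.
lambda = 25.
I(lambda) = 1/25 = 0.040000

0.040000


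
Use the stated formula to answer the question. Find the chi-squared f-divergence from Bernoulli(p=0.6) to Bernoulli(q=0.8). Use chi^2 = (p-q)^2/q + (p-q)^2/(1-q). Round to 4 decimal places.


Chi-squared divergence between Bernoulli distributions:
chi^2 = (p-q)^2/q + (p-q)^2/(1-q).
p = 0.6, q = 0.8, p-q = -0.2.
(p-q)^2 = 0.04.
term1 = 0.04/0.8 = 0.05.
term2 = 0.04/0.2 = 0.2.
chi^2 = 0.05 + 0.2 = 0.2500

0.2500


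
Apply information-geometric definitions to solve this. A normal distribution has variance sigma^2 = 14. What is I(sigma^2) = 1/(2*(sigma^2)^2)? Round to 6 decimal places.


Fisher information for variance: I(sigma^2) = 1/(2*sigma^4).
sigma^2 = 14, so sigma^4 = 196.
I = 1/(2*196) = 1/392 = 0.002551

0.002551


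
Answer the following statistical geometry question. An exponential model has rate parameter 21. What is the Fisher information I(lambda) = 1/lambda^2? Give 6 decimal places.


Fisher information for exponential: I(lambda) = 1/lambda^2.
lambda = 21, lambda^2 = 441.
I = 1/441 = 0.002268

0.002268


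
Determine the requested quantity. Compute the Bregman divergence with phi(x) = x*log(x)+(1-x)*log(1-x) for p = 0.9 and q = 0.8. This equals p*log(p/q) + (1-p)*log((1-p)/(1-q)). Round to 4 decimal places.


Bregman divergence with negative entropy generator:
D = p*log(p/q) + (1-p)*log((1-p)/(1-q)).
p = 0.9, q = 0.8.
p*log(p/q) = 0.9*log(0.9/0.8) = 0.106005.
(1-p)*log((1-p)/(1-q)) = 0.1*log(0.1/0.2) = -0.069315.
D = 0.106005 + -0.069315 = 0.0367

0.0367
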